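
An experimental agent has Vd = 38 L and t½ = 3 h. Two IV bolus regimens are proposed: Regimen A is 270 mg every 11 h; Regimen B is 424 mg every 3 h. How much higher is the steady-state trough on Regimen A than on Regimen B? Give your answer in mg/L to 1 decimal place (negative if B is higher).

Regimen A: f = (1/2)^(11/3) ≈ 0.0787; Cmin,ss = (270/38)·f/(1−f) ≈ 0.607 mg/L.
Regimen B: f = (1/2)^(3/3) ≈ 0.5000; Cmin,ss = (424/38)·f/(1−f) ≈ 11.158 mg/L.
Difference ≈ 0.607 − 11.158 ≈ -10.551 mg/L.

-10.6 mg/L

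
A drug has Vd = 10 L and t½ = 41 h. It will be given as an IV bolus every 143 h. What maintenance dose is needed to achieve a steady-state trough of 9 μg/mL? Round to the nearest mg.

τ/t½ = 143/41 ≈ 3.4878, so f = (1/2)^(143/41) ≈ 0.089139.
Cmin,ss = (D/Vd)·f/(1−f), so D = Cmin,ss·Vd·(1−f)/f.
D = 9 × 10 × (1−f)/f ≈ 9 × 10 × 10.21843 ≈ 919.66 mg.

920 mg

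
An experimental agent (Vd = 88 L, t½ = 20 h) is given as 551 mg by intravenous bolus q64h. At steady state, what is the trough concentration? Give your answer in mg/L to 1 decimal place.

0.8 mg/L

Over one 64-h interval, 64/20 ≈ 3.2 half-lives elapse, leaving f ≈ 0.1088 of each dose.
Accumulation ratio R = 1/(1 − f) ≈ 1/0.8912 ≈ 1.1221.
Single-dose peak C₀ = D/Vd = 551/88 ≈ 6.261 mg/L.
Steady-state peak Cmax,ss = C₀·R ≈ 6.261 × 1.1221 ≈ 7.025 mg/L.
One interval later, Cmin,ss = Cmax,ss·e^(−kτ) ≈ 7.025 × 0.1088 ≈ 0.764 mg/L.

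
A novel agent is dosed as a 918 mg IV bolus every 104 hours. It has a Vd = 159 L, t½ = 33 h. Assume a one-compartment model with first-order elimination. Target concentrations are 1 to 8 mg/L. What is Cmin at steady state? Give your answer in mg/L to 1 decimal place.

0.7 mg/L

Over one 104-h interval, 104/33 ≈ 3.1515 half-lives elapse, leaving f ≈ 0.1125 of each dose.
At steady state, accumulation factor R = 1/(1 − e^(−kτ)) ≈ 1.1268.
Single-dose peak C₀ = D/Vd = 918/159 ≈ 5.774 mg/L.
Cmax,ss = C₀/(1 − f) ≈ 5.774/0.8875 ≈ 6.506 mg/L.
Steady-state trough Cmin,ss = Cmax,ss·f ≈ 6.506 × 0.1125 ≈ 0.732 mg/L.
Trough 0.7 mg/L vs MEC 1 mg/L: subtherapeutic.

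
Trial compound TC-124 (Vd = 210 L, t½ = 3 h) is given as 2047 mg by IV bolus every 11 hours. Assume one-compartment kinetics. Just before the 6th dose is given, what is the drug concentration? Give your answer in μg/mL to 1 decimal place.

0.8 μg/mL

f = (1/2)^(τ/t½) = (1/2)^(11/3) ≈ 0.0787.
C₀ = D/Vd = 2047/210 ≈ 9.748 μg/mL.
Before the 6th dose, 5 doses have been given. Superposition: Cmin = C₀·(f + f² + … + f^5).
≈ 9.748 × (0.0787 + 0.0062 + 0.0005 + 0.0000 + 0.0000) ≈ 9.748 × 0.0854 ≈ 0.832 μg/mL.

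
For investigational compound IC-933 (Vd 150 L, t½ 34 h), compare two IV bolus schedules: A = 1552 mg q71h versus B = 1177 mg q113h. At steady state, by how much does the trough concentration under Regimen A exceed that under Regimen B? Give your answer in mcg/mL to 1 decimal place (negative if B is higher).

Regimen A: f = (1/2)^(71/34) ≈ 0.2352; Cmin,ss = (1552/150)·f/(1−f) ≈ 3.182 mcg/mL.
Regimen B: f = (1/2)^(113/34) ≈ 0.0999; Cmin,ss = (1177/150)·f/(1−f) ≈ 0.871 mcg/mL.
Difference ≈ 3.182 − 0.871 ≈ 2.311 mcg/mL.

2.3 mcg/mL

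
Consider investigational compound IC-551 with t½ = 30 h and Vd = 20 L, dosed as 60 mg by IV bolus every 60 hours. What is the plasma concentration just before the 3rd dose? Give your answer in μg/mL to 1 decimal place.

f = (1/2)^(τ/t½) = (1/2)^(60/30) ≈ 0.2500.
C₀ = D/Vd = 60/20 ≈ 3.000 μg/mL.
Before the 3rd dose, 2 doses have been given. Superposition: Cmin = C₀·(f + f²).
≈ 3.000 × (0.2500 + 0.0625) ≈ 3.000 × 0.3125 ≈ 0.938 μg/mL.

0.9 μg/mL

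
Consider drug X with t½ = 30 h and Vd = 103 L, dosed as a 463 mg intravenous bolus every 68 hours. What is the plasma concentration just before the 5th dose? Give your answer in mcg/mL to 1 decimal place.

1.2 mcg/mL

f = (1/2)^(τ/t½) = (1/2)^(68/30) ≈ 0.2078.
C₀ = D/Vd = 463/103 ≈ 4.495 mcg/mL.
Before the 5th dose, 4 doses have been given. Superposition: Cmin = C₀·(f + f² + … + f^4).
≈ 4.495 × (0.2078 + 0.0432 + 0.0090 + 0.0019) ≈ 4.495 × 0.2619 ≈ 1.177 mcg/mL.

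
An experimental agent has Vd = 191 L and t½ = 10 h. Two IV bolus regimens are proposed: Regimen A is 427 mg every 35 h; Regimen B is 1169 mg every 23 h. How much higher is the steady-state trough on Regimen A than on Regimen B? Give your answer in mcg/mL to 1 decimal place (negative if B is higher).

-1.3 mcg/mL

Regimen A: f = (1/2)^(35/10) ≈ 0.0884; Cmin,ss = (427/191)·f/(1−f) ≈ 0.217 mcg/mL.
Regimen B: f = (1/2)^(23/10) ≈ 0.2031; Cmin,ss = (1169/191)·f/(1−f) ≈ 1.560 mcg/mL.
Difference ≈ 0.217 − 1.560 ≈ -1.343 mcg/mL.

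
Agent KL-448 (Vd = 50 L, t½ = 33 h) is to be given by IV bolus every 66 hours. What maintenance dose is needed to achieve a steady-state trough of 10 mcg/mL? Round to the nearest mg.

1500 mg

τ/t½ = 66/33 ≈ 2, so f = (1/2)^(66/33) ≈ 0.250000.
Cmin,ss = (D/Vd)·f/(1−f), so D = Cmin,ss·Vd·(1−f)/f.
D = 10 × 50 × (1−f)/f ≈ 10 × 50 × 3.00000 ≈ 1500.00 mg.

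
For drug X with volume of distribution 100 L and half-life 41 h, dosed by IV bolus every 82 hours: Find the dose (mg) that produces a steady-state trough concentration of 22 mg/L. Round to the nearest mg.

6600 mg

τ/t½ = 82/41 ≈ 2, so f = (1/2)^(82/41) ≈ 0.250000.
Cmin,ss = (D/Vd)·f/(1−f), so D = Cmin,ss·Vd·(1−f)/f.
D = 22 × 100 × (1−f)/f ≈ 22 × 100 × 3.00000 ≈ 6600.00 mg.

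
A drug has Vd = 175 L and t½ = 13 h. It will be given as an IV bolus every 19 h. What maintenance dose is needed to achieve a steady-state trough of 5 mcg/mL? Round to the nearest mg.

τ/t½ = 19/13 ≈ 1.4615, so f = (1/2)^(19/13) ≈ 0.363106.
Cmin,ss = (D/Vd)·f/(1−f), so D = Cmin,ss·Vd·(1−f)/f.
D = 5 × 175 × (1−f)/f ≈ 5 × 175 × 1.75402 ≈ 1534.77 mg.

1535 mg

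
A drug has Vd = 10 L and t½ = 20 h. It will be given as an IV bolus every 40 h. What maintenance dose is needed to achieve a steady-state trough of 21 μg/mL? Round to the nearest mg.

τ/t½ = 40/20 ≈ 2, so f = (1/2)^(40/20) ≈ 0.250000.
Cmin,ss = (D/Vd)·f/(1−f), so D = Cmin,ss·Vd·(1−f)/f.
D = 21 × 10 × (1−f)/f ≈ 21 × 10 × 3.00000 ≈ 630.00 mg.

630 mg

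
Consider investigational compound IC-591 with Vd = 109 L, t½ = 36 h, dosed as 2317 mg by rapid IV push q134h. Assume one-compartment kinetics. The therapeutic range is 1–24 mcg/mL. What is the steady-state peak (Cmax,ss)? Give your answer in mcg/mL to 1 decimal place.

τ/t½ = 134/36 ≈ 3.7222, so fraction remaining f = (1/2)^(134/36) ≈ 0.0758.
At steady state, accumulation factor R = 1/(1 − e^(−kτ)) ≈ 1.0820.
Each bolus raises the concentration by D/Vd = 2317/109 ≈ 21.257 mcg/mL.
Cmax,ss = C₀/(1 − f) ≈ 21.257/0.9242 ≈ 23.000 mcg/mL.
Peak 23.0 mcg/mL vs MTC 24 mcg/mL: below toxic threshold.

23.0 mcg/mL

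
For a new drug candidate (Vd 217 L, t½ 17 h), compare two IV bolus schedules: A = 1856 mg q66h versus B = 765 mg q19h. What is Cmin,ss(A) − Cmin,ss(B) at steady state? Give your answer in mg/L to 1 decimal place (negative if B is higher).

-2.4 mg/L

Regimen A: f = (1/2)^(66/17) ≈ 0.0678; Cmin,ss = (1856/217)·f/(1−f) ≈ 0.622 mg/L.
Regimen B: f = (1/2)^(19/17) ≈ 0.4608; Cmin,ss = (765/217)·f/(1−f) ≈ 3.013 mg/L.
Difference ≈ 0.622 − 3.013 ≈ -2.391 mg/L.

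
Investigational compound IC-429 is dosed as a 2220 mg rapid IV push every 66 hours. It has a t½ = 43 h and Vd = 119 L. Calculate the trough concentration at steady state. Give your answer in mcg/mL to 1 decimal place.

τ/t½ = 66/43 ≈ 1.5349, so fraction remaining f = (1/2)^(66/43) ≈ 0.3451.
Accumulation ratio R = 1/(1 − f) ≈ 1/0.6549 ≈ 1.5270.
Each bolus raises the concentration by D/Vd = 2220/119 ≈ 18.655 mcg/mL.
Cmax,ss = C₀/(1 − f) ≈ 18.655/0.6549 ≈ 28.485 mcg/mL.
One interval later, Cmin,ss = Cmax,ss·e^(−kτ) ≈ 28.485 × 0.3451 ≈ 9.830 mcg/mL.

9.8 mcg/mL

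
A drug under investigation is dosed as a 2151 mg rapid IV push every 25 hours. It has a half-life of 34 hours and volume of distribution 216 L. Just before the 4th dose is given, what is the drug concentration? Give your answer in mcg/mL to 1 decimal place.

11.7 mcg/mL

f = (1/2)^(τ/t½) = (1/2)^(25/34) ≈ 0.6007.
C₀ = D/Vd = 2151/216 ≈ 9.958 mcg/mL.
Before the 4th dose, 3 doses have been given. Superposition: Cmin = C₀·(f + f² + … + f^3).
≈ 9.958 × (0.6007 + 0.3608 + 0.2168) ≈ 9.958 × 1.1783 ≈ 11.734 mcg/mL.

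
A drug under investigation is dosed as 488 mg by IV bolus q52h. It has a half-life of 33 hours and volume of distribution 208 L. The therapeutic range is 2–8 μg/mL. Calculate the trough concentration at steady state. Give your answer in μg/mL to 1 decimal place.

τ/t½ = 52/33 ≈ 1.5758, so fraction remaining f = (1/2)^(52/33) ≈ 0.3355.
Each bolus raises the concentration by D/Vd = 488/208 ≈ 2.346 μg/mL.
Steady-state trough Cmin,ss = C₀·f/(1−f) ≈ 2.346 × 0.3355/0.6645 ≈ 1.184 μg/mL.
Trough 1.2 μg/mL vs MEC 2 μg/mL: subtherapeutic.

1.2 μg/mL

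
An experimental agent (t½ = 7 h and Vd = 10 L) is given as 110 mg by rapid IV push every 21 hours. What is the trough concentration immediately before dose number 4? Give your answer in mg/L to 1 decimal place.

f = (1/2)^(τ/t½) = (1/2)^(21/7) ≈ 0.1250.
C₀ = D/Vd = 110/10 ≈ 11.000 mg/L.
Before the 4th dose, 3 doses have been given. Superposition: Cmin = C₀·(f + f² + … + f^3).
≈ 11.000 × (0.1250 + 0.0156 + 0.0020) ≈ 11.000 × 0.1426 ≈ 1.569 mg/L.

1.6 mg/L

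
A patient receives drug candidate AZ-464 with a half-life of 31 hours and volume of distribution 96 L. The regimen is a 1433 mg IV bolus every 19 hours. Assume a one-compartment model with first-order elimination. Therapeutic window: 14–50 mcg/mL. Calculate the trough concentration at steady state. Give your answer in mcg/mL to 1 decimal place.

28.2 mcg/mL

τ/t½ = 19/31 ≈ 0.6129, so fraction remaining f = (1/2)^(19/31) ≈ 0.6539.
Accumulation ratio R = 1/(1 − f) ≈ 1/0.3461 ≈ 2.8893.
Each bolus raises the concentration by D/Vd = 1433/96 ≈ 14.927 mcg/mL.
Cmax,ss = C₀/(1 − f) ≈ 14.927/0.3461 ≈ 43.129 mcg/mL.
One interval later, Cmin,ss = Cmax,ss·e^(−kτ) ≈ 43.129 × 0.6539 ≈ 28.202 mcg/mL.
Trough 28.2 mcg/mL vs MEC 14 mcg/mL: adequate.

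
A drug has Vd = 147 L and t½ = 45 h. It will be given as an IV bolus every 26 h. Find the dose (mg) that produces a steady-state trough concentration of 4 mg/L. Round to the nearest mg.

τ/t½ = 26/45 ≈ 0.57778, so f = (1/2)^(26/45) ≈ 0.669995.
Cmin,ss = (D/Vd)·f/(1−f), so D = Cmin,ss·Vd·(1−f)/f.
D = 4 × 147 × (1−f)/f ≈ 4 × 147 × 0.49255 ≈ 289.62 mg.

290 mg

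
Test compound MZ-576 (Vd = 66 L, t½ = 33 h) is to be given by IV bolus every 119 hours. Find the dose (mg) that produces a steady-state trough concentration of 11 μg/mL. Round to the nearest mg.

8114 mg

τ/t½ = 119/33 ≈ 3.6061, so f = (1/2)^(119/33) ≈ 0.082124.
Cmin,ss = (D/Vd)·f/(1−f), so D = Cmin,ss·Vd·(1−f)/f.
D = 11 × 66 × (1−f)/f ≈ 11 × 66 × 11.17671 ≈ 8114.29 mg.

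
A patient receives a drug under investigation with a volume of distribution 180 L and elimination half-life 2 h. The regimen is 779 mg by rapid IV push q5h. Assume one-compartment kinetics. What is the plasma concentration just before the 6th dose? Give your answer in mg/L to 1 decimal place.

f = (1/2)^(τ/t½) = (1/2)^(5/2) ≈ 0.1768.
C₀ = D/Vd = 779/180 ≈ 4.328 mg/L.
Before the 6th dose, 5 doses have been given. Superposition: Cmin = C₀·(f + f² + … + f^5).
≈ 4.328 × (0.1768 + 0.0313 + 0.0055 + 0.0010 + 0.0002) ≈ 4.328 × 0.2148 ≈ 0.930 mg/L.

0.9 mg/L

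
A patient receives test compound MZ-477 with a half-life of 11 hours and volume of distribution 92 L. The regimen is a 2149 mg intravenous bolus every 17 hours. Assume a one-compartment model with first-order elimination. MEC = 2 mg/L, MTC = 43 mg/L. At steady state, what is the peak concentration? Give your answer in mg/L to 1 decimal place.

35.5 mg/L

Over one 17-h interval, 17/11 ≈ 1.5455 half-lives elapse, leaving f ≈ 0.3426 of each dose.
At steady state, accumulation factor R = 1/(1 − e^(−kτ)) ≈ 1.5211.
Single-dose peak C₀ = D/Vd = 2149/92 ≈ 23.359 mg/L.
Steady-state peak Cmax,ss = C₀·R ≈ 23.359 × 1.5211 ≈ 35.531 mg/L.
Peak 35.5 mg/L vs MTC 43 mg/L: below toxic threshold.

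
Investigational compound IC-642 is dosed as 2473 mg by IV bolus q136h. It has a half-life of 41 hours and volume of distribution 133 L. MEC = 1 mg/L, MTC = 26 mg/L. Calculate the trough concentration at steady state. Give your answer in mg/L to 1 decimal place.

2.1 mg/L

τ/t½ = 136/41 ≈ 3.3171, so fraction remaining f = (1/2)^(136/41) ≈ 0.1003.
Single-dose peak C₀ = D/Vd = 2473/133 ≈ 18.594 mg/L.
Steady-state trough Cmin,ss = C₀·f/(1−f) ≈ 18.594 × 0.1003/0.8997 ≈ 2.073 mg/L.
Trough 2.1 mg/L vs MEC 1 mg/L: adequate.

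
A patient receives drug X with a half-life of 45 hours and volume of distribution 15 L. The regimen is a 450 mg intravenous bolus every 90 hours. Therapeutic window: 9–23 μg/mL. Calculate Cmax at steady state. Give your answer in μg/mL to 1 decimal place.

40.0 μg/mL

The dosing interval is 2 half-lives, so f = 2^(−2) = 0.25.
Accumulation ratio R = 1/(1 − f) = 1/0.75 = 4/3.
Single-dose peak C₀ = D/Vd = 450/15 = 30 μg/mL.
Steady-state peak Cmax,ss = C₀·R = 30 × 4/3 ≈ 40.000 μg/mL.
Peak 40.0 μg/mL vs MTC 23 μg/mL: exceeds toxic threshold.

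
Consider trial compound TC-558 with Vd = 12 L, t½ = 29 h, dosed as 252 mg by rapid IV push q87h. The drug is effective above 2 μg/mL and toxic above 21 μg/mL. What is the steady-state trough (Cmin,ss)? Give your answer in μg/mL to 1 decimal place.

The dosing interval is 3 half-lives, so f = 2^(−3) = 0.125.
At steady state, R = 1/(1 − 0.125) = 8/7.
Single-dose peak C₀ = D/Vd = 252/12 = 21 μg/mL.
Steady-state peak Cmax,ss = C₀·R = 21 × 8/7 ≈ 24.000 μg/mL.
Steady-state trough Cmin,ss = Cmax,ss·f ≈ 24.000 × 0.125 ≈ 3.000 μg/mL.
Trough 3.0 μg/mL vs MEC 2 μg/mL: adequate.

3.0 μg/mL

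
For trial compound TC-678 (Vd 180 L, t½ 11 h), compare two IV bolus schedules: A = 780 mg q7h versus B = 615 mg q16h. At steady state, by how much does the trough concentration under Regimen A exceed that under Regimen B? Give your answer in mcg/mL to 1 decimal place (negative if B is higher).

Regimen A: f = (1/2)^(7/11) ≈ 0.6433; Cmin,ss = (780/180)·f/(1−f) ≈ 7.815 mcg/mL.
Regimen B: f = (1/2)^(16/11) ≈ 0.3649; Cmin,ss = (615/180)·f/(1−f) ≈ 1.963 mcg/mL.
Difference ≈ 7.815 − 1.963 ≈ 5.852 mcg/mL.

5.9 mcg/mL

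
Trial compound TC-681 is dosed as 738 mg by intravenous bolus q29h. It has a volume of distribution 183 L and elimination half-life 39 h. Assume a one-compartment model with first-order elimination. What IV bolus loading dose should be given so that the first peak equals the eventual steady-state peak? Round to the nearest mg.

1832 mg

f = (1/2)^(29/39) ≈ 0.597251; accumulation ratio R = 1/(1−f) ≈ 2.48294.
Loading dose to hit Cmax,ss on first dose: D_load = D_maint·R ≈ 738 × 2.48294 ≈ 1832.41 mg.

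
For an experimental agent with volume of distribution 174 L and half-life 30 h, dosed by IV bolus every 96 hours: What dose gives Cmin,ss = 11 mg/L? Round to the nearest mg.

15675 mg

τ/t½ = 96/30 ≈ 3.2, so f = (1/2)^(96/30) ≈ 0.108819.
Cmin,ss = (D/Vd)·f/(1−f), so D = Cmin,ss·Vd·(1−f)/f.
D = 11 × 174 × (1−f)/f ≈ 11 × 174 × 8.18957 ≈ 15674.84 mg.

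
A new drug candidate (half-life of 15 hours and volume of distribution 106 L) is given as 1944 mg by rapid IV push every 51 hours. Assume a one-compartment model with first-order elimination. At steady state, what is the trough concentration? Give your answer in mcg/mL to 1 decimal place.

τ/t½ = 51/15 ≈ 3.4, so fraction remaining f = (1/2)^(51/15) ≈ 0.0947.
Single-dose peak C₀ = D/Vd = 1944/106 ≈ 18.340 mcg/mL.
Steady-state trough Cmin,ss = C₀·f/(1−f) ≈ 18.340 × 0.0947/0.9053 ≈ 1.918 mcg/mL.

1.9 mcg/mL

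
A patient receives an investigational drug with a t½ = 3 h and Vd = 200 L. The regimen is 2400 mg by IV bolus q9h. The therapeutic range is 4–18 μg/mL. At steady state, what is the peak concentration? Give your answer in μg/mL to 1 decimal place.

13.7 μg/mL

The dosing interval is 3 half-lives, so f = 2^(−3) = 0.125.
Accumulation ratio R = 1/(1 − f) = 1/0.875 = 8/7.
Single-dose peak C₀ = D/Vd = 2400/200 = 12 μg/mL.
Steady-state peak Cmax,ss = C₀·R = 12 × 8/7 ≈ 13.714 μg/mL.
Peak 13.7 μg/mL vs MTC 18 μg/mL: below toxic threshold.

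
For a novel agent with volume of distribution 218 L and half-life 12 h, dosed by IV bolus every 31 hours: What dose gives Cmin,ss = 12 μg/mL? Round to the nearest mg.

τ/t½ = 31/12 ≈ 2.5833, so f = (1/2)^(31/12) ≈ 0.166855.
Cmin,ss = (D/Vd)·f/(1−f), so D = Cmin,ss·Vd·(1−f)/f.
D = 12 × 218 × (1−f)/f ≈ 12 × 218 × 4.99323 ≈ 13062.29 mg.

13062 mg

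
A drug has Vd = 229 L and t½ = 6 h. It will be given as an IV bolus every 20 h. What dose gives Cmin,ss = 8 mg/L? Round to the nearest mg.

τ/t½ = 20/6 ≈ 3.3333, so f = (1/2)^(20/6) ≈ 0.099213.
Cmin,ss = (D/Vd)·f/(1−f), so D = Cmin,ss·Vd·(1−f)/f.
D = 8 × 229 × (1−f)/f ≈ 8 × 229 × 9.07932 ≈ 16633.31 mg.

16633 mg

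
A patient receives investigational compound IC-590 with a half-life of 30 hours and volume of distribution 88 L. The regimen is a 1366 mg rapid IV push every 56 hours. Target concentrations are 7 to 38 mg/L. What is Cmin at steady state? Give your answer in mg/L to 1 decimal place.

5.9 mg/L

τ/t½ = 56/30 ≈ 1.8667, so fraction remaining f = (1/2)^(56/30) ≈ 0.2742.
At steady state, accumulation factor R = 1/(1 − e^(−kτ)) ≈ 1.3778.
Each bolus raises the concentration by D/Vd = 1366/88 ≈ 15.523 mg/L.
Steady-state peak Cmax,ss = C₀·R ≈ 15.523 × 1.3778 ≈ 21.388 mg/L.
One interval later, Cmin,ss = Cmax,ss·e^(−kτ) ≈ 21.388 × 0.2742 ≈ 5.865 mg/L.
Trough 5.9 mg/L vs MEC 7 mg/L: subtherapeutic.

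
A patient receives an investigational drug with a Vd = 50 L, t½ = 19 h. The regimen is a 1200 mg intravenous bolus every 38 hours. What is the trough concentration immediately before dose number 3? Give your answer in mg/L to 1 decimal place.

7.5 mg/L

f = (1/2)^(τ/t½) = (1/2)^(38/19) ≈ 0.2500.
C₀ = D/Vd = 1200/50 ≈ 24.000 mg/L.
Before the 3rd dose, 2 doses have been given. Superposition: Cmin = C₀·(f + f²).
≈ 24.000 × (0.2500 + 0.0625) ≈ 24.000 × 0.3125 ≈ 7.500 mg/L.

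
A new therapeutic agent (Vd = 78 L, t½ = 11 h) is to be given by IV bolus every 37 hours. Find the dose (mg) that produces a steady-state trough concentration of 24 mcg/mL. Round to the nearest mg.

τ/t½ = 37/11 ≈ 3.3636, so f = (1/2)^(37/11) ≈ 0.097150.
Cmin,ss = (D/Vd)·f/(1−f), so D = Cmin,ss·Vd·(1−f)/f.
D = 24 × 78 × (1−f)/f ≈ 24 × 78 × 9.29336 ≈ 17397.17 mg.

17397 mg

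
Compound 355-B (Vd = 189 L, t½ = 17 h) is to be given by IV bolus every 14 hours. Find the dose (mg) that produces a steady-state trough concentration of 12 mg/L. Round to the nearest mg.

1746 mg

τ/t½ = 14/17 ≈ 0.82353, so f = (1/2)^(14/17) ≈ 0.565058.
Cmin,ss = (D/Vd)·f/(1−f), so D = Cmin,ss·Vd·(1−f)/f.
D = 12 × 189 × (1−f)/f ≈ 12 × 189 × 0.76973 ≈ 1745.75 mg.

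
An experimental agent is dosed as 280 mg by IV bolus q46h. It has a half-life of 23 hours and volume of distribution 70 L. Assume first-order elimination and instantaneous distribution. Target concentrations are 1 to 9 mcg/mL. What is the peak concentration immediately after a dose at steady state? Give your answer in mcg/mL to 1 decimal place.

5.3 mcg/mL

The dosing interval is 2 half-lives, so f = 2^(−2) = 0.25.
At steady state, R = 1/(1 − 0.25) = 4/3.
Single-dose peak C₀ = D/Vd = 280/70 = 4 mcg/mL.
Steady-state peak Cmax,ss = C₀·R = 4 × 4/3 ≈ 5.333 mcg/mL.
Peak 5.3 mcg/mL vs MTC 9 mcg/mL: below toxic threshold.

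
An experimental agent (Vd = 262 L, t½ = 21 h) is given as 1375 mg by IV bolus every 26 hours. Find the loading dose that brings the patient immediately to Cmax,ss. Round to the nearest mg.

f = (1/2)^(26/21) ≈ 0.423932; accumulation ratio R = 1/(1−f) ≈ 1.73591.
Loading dose to hit Cmax,ss on first dose: D_load = D_maint·R ≈ 1375 × 1.73591 ≈ 2386.88 mg.

2387 mg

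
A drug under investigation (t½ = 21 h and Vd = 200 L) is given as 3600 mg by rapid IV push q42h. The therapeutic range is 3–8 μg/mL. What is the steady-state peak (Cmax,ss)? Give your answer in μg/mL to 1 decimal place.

τ = 42 h = 2 half-lives, so f = (1/2)^2 = 0.25.
At steady state, R = 1/(1 − 0.25) = 4/3.
Single-dose peak C₀ = D/Vd = 3600/200 = 18 μg/mL.
Steady-state peak Cmax,ss = C₀·R = 18 × 4/3 ≈ 24.000 μg/mL.
Peak 24.0 μg/mL vs MTC 8 μg/mL: exceeds toxic threshold.

24.0 μg/mL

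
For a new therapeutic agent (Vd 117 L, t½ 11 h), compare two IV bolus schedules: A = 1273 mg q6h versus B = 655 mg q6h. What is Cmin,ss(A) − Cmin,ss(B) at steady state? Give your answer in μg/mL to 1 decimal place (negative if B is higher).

11.5 μg/mL

Regimen A: f = (1/2)^(6/11) ≈ 0.6852; Cmin,ss = (1273/117)·f/(1−f) ≈ 23.682 μg/mL.
Regimen B: f = (1/2)^(6/11) ≈ 0.6852; Cmin,ss = (655/117)·f/(1−f) ≈ 12.185 μg/mL.
Difference ≈ 23.682 − 12.185 ≈ 11.497 μg/mL.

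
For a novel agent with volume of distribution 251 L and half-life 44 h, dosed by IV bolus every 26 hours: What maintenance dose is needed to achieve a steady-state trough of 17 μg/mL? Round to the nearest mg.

2160 mg

τ/t½ = 26/44 ≈ 0.59091, so f = (1/2)^(26/44) ≈ 0.663924.
Cmin,ss = (D/Vd)·f/(1−f), so D = Cmin,ss·Vd·(1−f)/f.
D = 17 × 251 × (1−f)/f ≈ 17 × 251 × 0.50620 ≈ 2159.96 mg.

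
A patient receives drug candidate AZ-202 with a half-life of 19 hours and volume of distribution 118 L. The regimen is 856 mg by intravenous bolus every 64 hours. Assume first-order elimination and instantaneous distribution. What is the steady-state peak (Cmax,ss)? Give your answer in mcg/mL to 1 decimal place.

τ/t½ = 64/19 ≈ 3.3684, so fraction remaining f = (1/2)^(64/19) ≈ 0.0968.
Accumulation ratio R = 1/(1 − f) ≈ 1/0.9032 ≈ 1.1072.
Each bolus raises the concentration by D/Vd = 856/118 ≈ 7.254 mcg/mL.
Cmax,ss = C₀/(1 − f) ≈ 7.254/0.9032 ≈ 8.031 mcg/mL.

8.0 mcg/mL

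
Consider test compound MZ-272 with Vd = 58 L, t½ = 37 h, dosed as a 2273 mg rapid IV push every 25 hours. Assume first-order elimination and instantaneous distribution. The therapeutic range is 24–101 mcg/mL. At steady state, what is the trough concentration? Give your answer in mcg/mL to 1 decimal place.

65.6 mcg/mL

k = ln2/t½ = ln2/37 ≈ 0.018734 h⁻¹; fraction remaining f = e^(−kτ) = e^(−0.018734×25) ≈ 0.6260.
Single-dose peak C₀ = D/Vd = 2273/58 ≈ 39.190 mcg/mL.
Steady-state trough Cmin,ss = C₀·f/(1−f) ≈ 39.190 × 0.6260/0.3740 ≈ 65.596 mcg/mL.
Trough 65.6 mcg/mL vs MEC 24 mcg/mL: adequate.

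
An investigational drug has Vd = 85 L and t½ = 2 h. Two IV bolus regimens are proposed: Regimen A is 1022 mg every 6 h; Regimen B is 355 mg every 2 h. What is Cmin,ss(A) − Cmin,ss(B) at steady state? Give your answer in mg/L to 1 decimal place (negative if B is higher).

-2.5 mg/L

Regimen A: f = (1/2)^(6/2) ≈ 0.1250; Cmin,ss = (1022/85)·f/(1−f) ≈ 1.718 mg/L.
Regimen B: f = (1/2)^(2/2) ≈ 0.5000; Cmin,ss = (355/85)·f/(1−f) ≈ 4.176 mg/L.
Difference ≈ 1.718 − 4.176 ≈ -2.458 mg/L.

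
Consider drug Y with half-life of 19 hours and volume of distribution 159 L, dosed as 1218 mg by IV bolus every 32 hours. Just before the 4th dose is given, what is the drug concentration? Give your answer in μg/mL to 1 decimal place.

3.4 μg/mL

f = (1/2)^(τ/t½) = (1/2)^(32/19) ≈ 0.3112.
C₀ = D/Vd = 1218/159 ≈ 7.660 μg/mL.
Before the 4th dose, 3 doses have been given. Superposition: Cmin = C₀·(f + f² + … + f^3).
≈ 7.660 × (0.3112 + 0.0968 + 0.0301) ≈ 7.660 × 0.4381 ≈ 3.356 μg/mL.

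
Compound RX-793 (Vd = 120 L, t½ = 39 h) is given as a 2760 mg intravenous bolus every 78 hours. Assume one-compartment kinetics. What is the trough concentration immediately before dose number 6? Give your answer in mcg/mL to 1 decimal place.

f = (1/2)^(τ/t½) = (1/2)^(78/39) ≈ 0.2500.
C₀ = D/Vd = 2760/120 ≈ 23.000 mcg/mL.
Before the 6th dose, 5 doses have been given. Superposition: Cmin = C₀·(f + f² + … + f^5).
≈ 23.000 × (0.2500 + 0.0625 + 0.0156 + 0.0039 + 0.0010) ≈ 23.000 × 0.3330 ≈ 7.659 mcg/mL.

7.7 mcg/mL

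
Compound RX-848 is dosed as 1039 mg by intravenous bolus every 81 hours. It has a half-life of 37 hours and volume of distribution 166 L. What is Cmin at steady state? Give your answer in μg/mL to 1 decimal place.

1.8 μg/mL

Over one 81-h interval, 81/37 ≈ 2.1892 half-lives elapse, leaving f ≈ 0.2193 of each dose.
Accumulation ratio R = 1/(1 − f) ≈ 1/0.7807 ≈ 1.2809.
Single-dose peak C₀ = D/Vd = 1039/166 ≈ 6.259 μg/mL.
Cmax,ss = C₀/(1 − f) ≈ 6.259/0.7807 ≈ 8.017 μg/mL.
Steady-state trough Cmin,ss = Cmax,ss·f ≈ 8.017 × 0.2193 ≈ 1.758 μg/mL.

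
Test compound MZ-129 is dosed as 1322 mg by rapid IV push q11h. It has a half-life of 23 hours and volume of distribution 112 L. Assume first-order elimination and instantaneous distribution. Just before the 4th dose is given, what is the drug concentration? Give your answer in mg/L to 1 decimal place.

f = (1/2)^(τ/t½) = (1/2)^(11/23) ≈ 0.7178.
C₀ = D/Vd = 1322/112 ≈ 11.804 mg/L.
Before the 4th dose, 3 doses have been given. Superposition: Cmin = C₀·(f + f² + … + f^3).
≈ 11.804 × (0.7178 + 0.5152 + 0.3698) ≈ 11.804 × 1.6028 ≈ 18.919 mg/L.

18.9 mg/L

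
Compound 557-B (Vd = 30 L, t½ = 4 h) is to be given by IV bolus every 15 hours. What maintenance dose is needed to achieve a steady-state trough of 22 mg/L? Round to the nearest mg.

8220 mg

τ/t½ = 15/4 ≈ 3.75, so f = (1/2)^(15/4) ≈ 0.074325.
Cmin,ss = (D/Vd)·f/(1−f), so D = Cmin,ss·Vd·(1−f)/f.
D = 22 × 30 × (1−f)/f ≈ 22 × 30 × 12.45442 ≈ 8219.92 mg.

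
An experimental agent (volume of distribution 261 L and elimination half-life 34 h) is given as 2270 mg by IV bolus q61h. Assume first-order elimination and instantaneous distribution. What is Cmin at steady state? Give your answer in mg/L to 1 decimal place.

3.5 mg/L

k = ln2/t½ = ln2/34 ≈ 0.020387 h⁻¹; fraction remaining f = e^(−kτ) = e^(−0.020387×61) ≈ 0.2883.
At steady state, accumulation factor R = 1/(1 − e^(−kτ)) ≈ 1.4051.
Single-dose peak C₀ = D/Vd = 2270/261 ≈ 8.697 mg/L.
Cmax,ss = C₀/(1 − f) ≈ 8.697/0.7117 ≈ 12.220 mg/L.
One interval later, Cmin,ss = Cmax,ss·e^(−kτ) ≈ 12.220 × 0.2883 ≈ 3.523 mg/L.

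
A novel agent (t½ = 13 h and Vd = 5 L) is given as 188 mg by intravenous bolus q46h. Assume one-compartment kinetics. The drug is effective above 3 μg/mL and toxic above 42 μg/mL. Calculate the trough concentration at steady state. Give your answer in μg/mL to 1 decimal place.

3.5 μg/mL

k = ln2/t½ = ln2/13 ≈ 0.053319 h⁻¹; fraction remaining f = e^(−kτ) = e^(−0.053319×46) ≈ 0.0861.
At steady state, accumulation factor R = 1/(1 − e^(−kτ)) ≈ 1.0942.
Each bolus raises the concentration by D/Vd = 188/5 ≈ 37.600 μg/mL.
Steady-state peak Cmax,ss = C₀·R ≈ 37.600 × 1.0942 ≈ 41.142 μg/mL.
Steady-state trough Cmin,ss = Cmax,ss·f ≈ 41.142 × 0.0861 ≈ 3.542 μg/mL.
Trough 3.5 μg/mL vs MEC 3 μg/mL: adequate.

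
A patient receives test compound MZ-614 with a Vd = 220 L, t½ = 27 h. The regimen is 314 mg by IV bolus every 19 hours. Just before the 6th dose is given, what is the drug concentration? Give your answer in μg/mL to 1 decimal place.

f = (1/2)^(τ/t½) = (1/2)^(19/27) ≈ 0.6140.
C₀ = D/Vd = 314/220 ≈ 1.427 μg/mL.
Before the 6th dose, 5 doses have been given. Superposition: Cmin = C₀·(f + f² + … + f^5).
≈ 1.427 × (0.6140 + 0.3770 + 0.2315 + 0.1421 + 0.0873) ≈ 1.427 × 1.4519 ≈ 2.072 μg/mL.

2.1 μg/mL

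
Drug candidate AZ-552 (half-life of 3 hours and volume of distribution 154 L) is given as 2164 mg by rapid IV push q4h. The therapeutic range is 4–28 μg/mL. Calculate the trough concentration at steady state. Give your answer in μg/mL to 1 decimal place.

9.2 μg/mL

Over one 4-h interval, 4/3 ≈ 1.3333 half-lives elapse, leaving f ≈ 0.3969 of each dose.
At steady state, accumulation factor R = 1/(1 − e^(−kτ)) ≈ 1.6581.
Each bolus raises the concentration by D/Vd = 2164/154 ≈ 14.052 μg/mL.
Steady-state peak Cmax,ss = C₀·R ≈ 14.052 × 1.6581 ≈ 23.300 μg/mL.
Steady-state trough Cmin,ss = Cmax,ss·f ≈ 23.300 × 0.3969 ≈ 9.248 μg/mL.
Trough 9.2 μg/mL vs MEC 4 μg/mL: adequate.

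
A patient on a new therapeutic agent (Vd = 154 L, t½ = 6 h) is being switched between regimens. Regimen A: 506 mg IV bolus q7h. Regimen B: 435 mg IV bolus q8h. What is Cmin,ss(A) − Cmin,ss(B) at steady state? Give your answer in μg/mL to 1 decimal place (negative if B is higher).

0.8 μg/mL

Regimen A: f = (1/2)^(7/6) ≈ 0.4454; Cmin,ss = (506/154)·f/(1−f) ≈ 2.639 μg/mL.
Regimen B: f = (1/2)^(8/6) ≈ 0.3969; Cmin,ss = (435/154)·f/(1−f) ≈ 1.859 μg/mL.
Difference ≈ 2.639 − 1.859 ≈ 0.780 μg/mL.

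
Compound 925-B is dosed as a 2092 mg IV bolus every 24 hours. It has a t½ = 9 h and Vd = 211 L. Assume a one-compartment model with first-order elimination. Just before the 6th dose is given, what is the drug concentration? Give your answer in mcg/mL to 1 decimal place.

f = (1/2)^(τ/t½) = (1/2)^(24/9) ≈ 0.1575.
C₀ = D/Vd = 2092/211 ≈ 9.915 mcg/mL.
Before the 6th dose, 5 doses have been given. Superposition: Cmin = C₀·(f + f² + … + f^5).
≈ 9.915 × (0.1575 + 0.0248 + 0.0039 + 0.0006 + 0.0001) ≈ 9.915 × 0.1869 ≈ 1.853 mcg/mL.

1.9 mcg/mL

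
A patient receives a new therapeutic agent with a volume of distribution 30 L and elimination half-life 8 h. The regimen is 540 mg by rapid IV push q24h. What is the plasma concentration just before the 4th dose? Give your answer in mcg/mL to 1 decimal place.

2.6 mcg/mL

f = (1/2)^(τ/t½) = (1/2)^(24/8) ≈ 0.1250.
C₀ = D/Vd = 540/30 ≈ 18.000 mcg/mL.
Before the 4th dose, 3 doses have been given. Superposition: Cmin = C₀·(f + f² + … + f^3).
≈ 18.000 × (0.1250 + 0.0156 + 0.0020) ≈ 18.000 × 0.1426 ≈ 2.567 mcg/mL.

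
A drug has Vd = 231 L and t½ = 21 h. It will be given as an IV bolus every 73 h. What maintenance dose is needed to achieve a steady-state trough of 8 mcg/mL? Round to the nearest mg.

18718 mg

τ/t½ = 73/21 ≈ 3.4762, so f = (1/2)^(73/21) ≈ 0.089859.
Cmin,ss = (D/Vd)·f/(1−f), so D = Cmin,ss·Vd·(1−f)/f.
D = 8 × 231 × (1−f)/f ≈ 8 × 231 × 10.12855 ≈ 18717.56 mg.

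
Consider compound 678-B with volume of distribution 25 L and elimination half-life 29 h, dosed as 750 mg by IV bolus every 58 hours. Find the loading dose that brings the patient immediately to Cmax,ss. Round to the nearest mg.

f = (1/2)^(58/29) ≈ 0.250000; accumulation ratio R = 1/(1−f) ≈ 1.33333.
Loading dose to hit Cmax,ss on first dose: D_load = D_maint·R ≈ 750 × 1.33333 ≈ 1000.00 mg.

1000 mg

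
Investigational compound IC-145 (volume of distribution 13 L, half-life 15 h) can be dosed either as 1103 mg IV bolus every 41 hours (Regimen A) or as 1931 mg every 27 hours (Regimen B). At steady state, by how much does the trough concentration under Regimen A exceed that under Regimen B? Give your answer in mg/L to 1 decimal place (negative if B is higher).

-44.8 mg/L

Regimen A: f = (1/2)^(41/15) ≈ 0.1504; Cmin,ss = (1103/13)·f/(1−f) ≈ 15.020 mg/L.
Regimen B: f = (1/2)^(27/15) ≈ 0.2872; Cmin,ss = (1931/13)·f/(1−f) ≈ 59.849 mg/L.
Difference ≈ 15.020 − 59.849 ≈ -44.829 mg/L.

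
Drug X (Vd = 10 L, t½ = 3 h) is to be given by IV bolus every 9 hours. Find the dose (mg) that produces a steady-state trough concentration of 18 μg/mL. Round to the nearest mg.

τ/t½ = 9/3 ≈ 3, so f = (1/2)^(9/3) ≈ 0.125000.
Cmin,ss = (D/Vd)·f/(1−f), so D = Cmin,ss·Vd·(1−f)/f.
D = 18 × 10 × (1−f)/f ≈ 18 × 10 × 7.00000 ≈ 1260.00 mg.

1260 mg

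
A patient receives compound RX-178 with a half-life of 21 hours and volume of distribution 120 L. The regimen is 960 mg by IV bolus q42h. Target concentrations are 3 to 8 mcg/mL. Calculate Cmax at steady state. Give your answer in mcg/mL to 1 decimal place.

τ = 42 h = 2 half-lives, so f = (1/2)^2 = 0.25.
Accumulation ratio R = 1/(1 − f) = 1/0.75 = 4/3.
Single-dose peak C₀ = D/Vd = 960/120 = 8 mcg/mL.
Steady-state peak Cmax,ss = C₀·R = 8 × 4/3 ≈ 10.667 mcg/mL.
Peak 10.7 mcg/mL vs MTC 8 mcg/mL: exceeds toxic threshold.

10.7 mcg/mL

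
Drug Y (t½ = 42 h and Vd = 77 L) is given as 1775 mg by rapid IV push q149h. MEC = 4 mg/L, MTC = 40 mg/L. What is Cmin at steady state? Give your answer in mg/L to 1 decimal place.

k = ln2/t½ = ln2/42 ≈ 0.016504 h⁻¹; fraction remaining f = e^(−kτ) = e^(−0.016504×149) ≈ 0.0855.
Single-dose peak C₀ = D/Vd = 1775/77 ≈ 23.052 mg/L.
Steady-state trough Cmin,ss = C₀·f/(1−f) ≈ 23.052 × 0.0855/0.9145 ≈ 2.155 mg/L.
Trough 2.2 mg/L vs MEC 4 mg/L: subtherapeutic.

2.2 mg/L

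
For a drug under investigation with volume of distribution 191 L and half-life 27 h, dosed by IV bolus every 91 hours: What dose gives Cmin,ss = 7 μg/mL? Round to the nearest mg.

τ/t½ = 91/27 ≈ 3.3704, so f = (1/2)^(91/27) ≈ 0.096698.
Cmin,ss = (D/Vd)·f/(1−f), so D = Cmin,ss·Vd·(1−f)/f.
D = 7 × 191 × (1−f)/f ≈ 7 × 191 × 9.34148 ≈ 12489.56 mg.

12490 mg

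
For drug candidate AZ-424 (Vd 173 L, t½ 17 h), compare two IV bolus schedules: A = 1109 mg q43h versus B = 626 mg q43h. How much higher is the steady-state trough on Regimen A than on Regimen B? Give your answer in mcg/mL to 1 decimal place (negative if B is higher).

Regimen A: f = (1/2)^(43/17) ≈ 0.1732; Cmin,ss = (1109/173)·f/(1−f) ≈ 1.343 mcg/mL.
Regimen B: f = (1/2)^(43/17) ≈ 0.1732; Cmin,ss = (626/173)·f/(1−f) ≈ 0.758 mcg/mL.
Difference ≈ 1.343 − 0.758 ≈ 0.585 mcg/mL.

0.6 mcg/mL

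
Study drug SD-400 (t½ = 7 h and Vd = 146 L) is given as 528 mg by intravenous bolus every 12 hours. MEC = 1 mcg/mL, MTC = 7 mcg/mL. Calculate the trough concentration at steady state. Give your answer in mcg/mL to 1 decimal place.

1.6 mcg/mL

τ/t½ = 12/7 ≈ 1.7143, so fraction remaining f = (1/2)^(12/7) ≈ 0.3048.
Single-dose peak C₀ = D/Vd = 528/146 ≈ 3.616 mcg/mL.
Steady-state trough Cmin,ss = C₀·f/(1−f) ≈ 3.616 × 0.3048/0.6952 ≈ 1.585 mcg/mL.
Trough 1.6 mcg/mL vs MEC 1 mcg/mL: adequate.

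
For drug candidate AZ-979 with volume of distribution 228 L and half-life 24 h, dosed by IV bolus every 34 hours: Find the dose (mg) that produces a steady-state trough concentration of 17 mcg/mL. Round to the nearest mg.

τ/t½ = 34/24 ≈ 1.4167, so f = (1/2)^(34/24) ≈ 0.374577.
Cmin,ss = (D/Vd)·f/(1−f), so D = Cmin,ss·Vd·(1−f)/f.
D = 17 × 228 × (1−f)/f ≈ 17 × 228 × 1.66968 ≈ 6471.68 mg.

6472 mg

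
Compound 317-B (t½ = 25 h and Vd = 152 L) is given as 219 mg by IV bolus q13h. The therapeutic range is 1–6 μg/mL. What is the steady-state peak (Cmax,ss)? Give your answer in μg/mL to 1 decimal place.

4.8 μg/mL

k = ln2/t½ = ln2/25 ≈ 0.027726 h⁻¹; fraction remaining f = e^(−kτ) = e^(−0.027726×13) ≈ 0.6974.
At steady state, accumulation factor R = 1/(1 − e^(−kτ)) ≈ 3.3047.
Each bolus raises the concentration by D/Vd = 219/152 ≈ 1.441 μg/mL.
Steady-state peak Cmax,ss = C₀·R ≈ 1.441 × 3.3047 ≈ 4.762 μg/mL.
Peak 4.8 μg/mL vs MTC 6 μg/mL: below toxic threshold.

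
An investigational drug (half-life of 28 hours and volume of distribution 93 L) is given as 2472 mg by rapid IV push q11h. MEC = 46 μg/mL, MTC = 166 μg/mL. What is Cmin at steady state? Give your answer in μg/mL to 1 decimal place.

84.9 μg/mL

k = ln2/t½ = ln2/28 ≈ 0.024755 h⁻¹; fraction remaining f = e^(−kτ) = e^(−0.024755×11) ≈ 0.7616.
At steady state, accumulation factor R = 1/(1 − e^(−kτ)) ≈ 4.1946.
Single-dose peak C₀ = D/Vd = 2472/93 ≈ 26.581 μg/mL.
Cmax,ss = C₀/(1 − f) ≈ 26.581/0.2384 ≈ 111.497 μg/mL.
One interval later, Cmin,ss = Cmax,ss·e^(−kτ) ≈ 111.497 × 0.7616 ≈ 84.916 μg/mL.
Trough 84.9 μg/mL vs MEC 46 μg/mL: adequate.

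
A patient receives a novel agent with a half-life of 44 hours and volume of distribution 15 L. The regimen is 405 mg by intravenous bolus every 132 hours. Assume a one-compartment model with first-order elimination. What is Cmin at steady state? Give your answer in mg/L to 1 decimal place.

The dosing interval is 3 half-lives, so f = 2^(−3) = 0.125.
Accumulation ratio R = 1/(1 − f) = 1/0.875 = 8/7.
Single-dose peak C₀ = D/Vd = 405/15 = 27 mg/L.
Steady-state peak Cmax,ss = C₀·R = 27 × 8/7 ≈ 30.857 mg/L.
Steady-state trough Cmin,ss = Cmax,ss·f ≈ 30.857 × 0.125 ≈ 3.857 mg/L.

3.9 mg/L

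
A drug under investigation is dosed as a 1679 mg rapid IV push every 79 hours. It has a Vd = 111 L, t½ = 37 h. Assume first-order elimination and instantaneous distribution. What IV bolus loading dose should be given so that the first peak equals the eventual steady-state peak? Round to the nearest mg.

f = (1/2)^(79/37) ≈ 0.227646; accumulation ratio R = 1/(1−f) ≈ 1.29474.
Loading dose to hit Cmax,ss on first dose: D_load = D_maint·R ≈ 1679 × 1.29474 ≈ 2173.87 mg.

2174 mg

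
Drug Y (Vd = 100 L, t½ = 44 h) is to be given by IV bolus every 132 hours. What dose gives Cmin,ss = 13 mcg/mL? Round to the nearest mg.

9100 mg

τ/t½ = 132/44 ≈ 3, so f = (1/2)^(132/44) ≈ 0.125000.
Cmin,ss = (D/Vd)·f/(1−f), so D = Cmin,ss·Vd·(1−f)/f.
D = 13 × 100 × (1−f)/f ≈ 13 × 100 × 7.00000 ≈ 9100.00 mg.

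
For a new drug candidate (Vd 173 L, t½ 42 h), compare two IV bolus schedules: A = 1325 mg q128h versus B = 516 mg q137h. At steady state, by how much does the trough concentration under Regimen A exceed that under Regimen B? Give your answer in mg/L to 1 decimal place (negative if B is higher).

0.7 mg/L

Regimen A: f = (1/2)^(128/42) ≈ 0.1209; Cmin,ss = (1325/173)·f/(1−f) ≈ 1.053 mg/L.
Regimen B: f = (1/2)^(137/42) ≈ 0.1042; Cmin,ss = (516/173)·f/(1−f) ≈ 0.347 mg/L.
Difference ≈ 1.053 − 0.347 ≈ 0.706 mg/L.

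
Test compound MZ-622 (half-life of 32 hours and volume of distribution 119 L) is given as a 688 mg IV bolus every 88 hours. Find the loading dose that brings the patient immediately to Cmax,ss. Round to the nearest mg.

808 mg

f = (1/2)^(88/32) ≈ 0.148651; accumulation ratio R = 1/(1−f) ≈ 1.17461.
Loading dose to hit Cmax,ss on first dose: D_load = D_maint·R ≈ 688 × 1.17461 ≈ 808.13 mg.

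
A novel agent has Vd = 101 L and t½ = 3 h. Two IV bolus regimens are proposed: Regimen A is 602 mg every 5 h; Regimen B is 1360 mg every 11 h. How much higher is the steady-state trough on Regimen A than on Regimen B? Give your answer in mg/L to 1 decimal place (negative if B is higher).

Regimen A: f = (1/2)^(5/3) ≈ 0.3150; Cmin,ss = (602/101)·f/(1−f) ≈ 2.741 mg/L.
Regimen B: f = (1/2)^(11/3) ≈ 0.0787; Cmin,ss = (1360/101)·f/(1−f) ≈ 1.150 mg/L.
Difference ≈ 2.741 − 1.150 ≈ 1.591 mg/L.

1.6 mg/L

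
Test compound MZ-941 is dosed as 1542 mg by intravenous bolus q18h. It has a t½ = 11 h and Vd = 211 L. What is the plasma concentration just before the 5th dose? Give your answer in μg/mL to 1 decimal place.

3.4 μg/mL

f = (1/2)^(τ/t½) = (1/2)^(18/11) ≈ 0.3217.
C₀ = D/Vd = 1542/211 ≈ 7.308 μg/mL.
Before the 5th dose, 4 doses have been given. Superposition: Cmin = C₀·(f + f² + … + f^4).
≈ 7.308 × (0.3217 + 0.1035 + 0.0333 + 0.0107) ≈ 7.308 × 0.4692 ≈ 3.429 μg/mL.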